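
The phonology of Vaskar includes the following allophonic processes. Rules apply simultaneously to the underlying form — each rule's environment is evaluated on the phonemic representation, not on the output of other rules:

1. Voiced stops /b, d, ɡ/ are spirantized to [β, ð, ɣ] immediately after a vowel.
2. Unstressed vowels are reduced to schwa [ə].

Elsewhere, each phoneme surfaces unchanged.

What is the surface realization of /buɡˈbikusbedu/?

[bəɣˈbikəsbəðə]

/b/ (word-initial) is in the target of rule 1 but the environment (immediately after a vowel) is not met → [b].
/u/ (between /b/ and /ɡ/) occurs in an unstressed syllable → [ə] by rule 2.
Rule 1 applies to /ɡ/ (between /u/ and /b/: immediately after a vowel) → [ɣ].
/b/ (between /ɡ/ and /i/) fails the environment for rule 1, so it stays [b].
/i/ (between /b/ and /k/): rule 2 targets it, but not in an unstressed syllable → unchanged [i].
/k/ stays [k].
/u/ (between /k/ and /s/) occurs in an unstressed syllable → [ə] by rule 2.
/s/ (between /u/ and /b/): no rule targets it → [s].
/b/ (between /s/ and /e/) is in the target of rule 1 but the environment (immediately after a vowel) is not met → [b].
/e/ meets the environment for rule 2 (in an unstressed syllable) → [ə].
/d/ meets the environment for rule 1 (immediately after a vowel) → [ð].
/u/ (word-final) occurs in an unstressed syllable → [ə] by rule 2.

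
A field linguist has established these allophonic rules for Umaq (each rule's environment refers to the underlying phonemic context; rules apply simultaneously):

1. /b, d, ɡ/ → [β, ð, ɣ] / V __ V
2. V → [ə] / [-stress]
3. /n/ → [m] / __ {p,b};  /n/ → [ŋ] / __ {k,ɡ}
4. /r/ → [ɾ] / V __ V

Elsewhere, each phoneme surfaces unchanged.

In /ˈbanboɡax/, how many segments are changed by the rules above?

Segments that undergo a rule: /n/ → [m] (rule 3); /o/ → [ə] (rule 2); /ɡ/ → [ɣ] (rule 1); /a/ → [ə] (rule 2).
All other segments surface unchanged.

4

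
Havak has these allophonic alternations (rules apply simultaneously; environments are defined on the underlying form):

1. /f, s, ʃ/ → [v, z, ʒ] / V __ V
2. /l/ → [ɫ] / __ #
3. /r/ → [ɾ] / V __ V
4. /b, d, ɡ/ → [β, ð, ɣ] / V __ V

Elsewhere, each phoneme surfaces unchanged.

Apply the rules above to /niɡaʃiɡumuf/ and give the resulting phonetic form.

[niɣaʒiɣumuf]

/n/ (word-initial): no rule targets it → [n].
/i/ (between /n/ and /ɡ/): no rule targets it → [i].
/ɡ/ meets the environment for rule 4 (between two vowels) → [ɣ].
/a/ stays [a].
/ʃ/ (between /a/ and /i/): between two vowels, so rule 1 applies → [ʒ].
/i/ (between /ʃ/ and /ɡ/) is unaffected → [i].
Rule 4 applies to /ɡ/ (between /i/ and /u/: between two vowels) → [ɣ].
/u/ (between /ɡ/ and /m/) is unaffected → [u].
/m/ (between /u/ and /u/): no rule targets it → [m].
/u/ (between /m/ and /f/) is unaffected → [u].
/f/ (word-final) fails the environment for rule 1, so it stays [f].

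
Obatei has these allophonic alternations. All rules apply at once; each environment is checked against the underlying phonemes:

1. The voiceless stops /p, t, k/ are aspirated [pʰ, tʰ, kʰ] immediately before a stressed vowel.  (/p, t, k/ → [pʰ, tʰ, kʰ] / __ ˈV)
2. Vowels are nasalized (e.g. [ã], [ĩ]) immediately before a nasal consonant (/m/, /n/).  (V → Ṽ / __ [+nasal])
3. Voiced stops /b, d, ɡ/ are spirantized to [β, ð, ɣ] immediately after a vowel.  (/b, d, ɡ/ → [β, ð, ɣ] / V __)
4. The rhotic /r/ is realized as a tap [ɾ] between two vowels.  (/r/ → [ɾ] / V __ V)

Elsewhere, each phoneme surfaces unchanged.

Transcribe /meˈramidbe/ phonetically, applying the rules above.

[meˈɾãmiðbe]

/e/ — between /m/ and /r/; rule 2 does not apply here → [e].
/r/ — between /e/ and /a/, between two vowels — surfaces as [ɾ] (rule 4).
/a/ (between /r/ and /m/) occurs before a nasal consonant → [ã] by rule 2.
/i/ (between /m/ and /d/) fails the environment for rule 2, so it stays [i].
/d/ (between /i/ and /b/) occurs immediately after a vowel → [ð] by rule 3.
/b/ (between /d/ and /e/) fails the environment for rule 3, so it stays [b].
/e/ — word-final; rule 2 does not apply here → [e].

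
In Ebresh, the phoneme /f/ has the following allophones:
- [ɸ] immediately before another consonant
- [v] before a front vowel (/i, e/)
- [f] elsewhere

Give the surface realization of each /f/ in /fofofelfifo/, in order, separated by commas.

[f], [f], [v], [v], [f]

Occurrence 1 (position 1): no conditioning environment matches → elsewhere allophone [f].
Occurrence 2 (position 3): no conditioning environment matches → elsewhere allophone [f].
Occurrence 3 (position 5): before a front vowel (/i, e/) → [v].
Occurrence 4 (position 8): before a front vowel (/i, e/) → [v].
Occurrence 5 (position 10): no conditioning environment matches → elsewhere allophone [f].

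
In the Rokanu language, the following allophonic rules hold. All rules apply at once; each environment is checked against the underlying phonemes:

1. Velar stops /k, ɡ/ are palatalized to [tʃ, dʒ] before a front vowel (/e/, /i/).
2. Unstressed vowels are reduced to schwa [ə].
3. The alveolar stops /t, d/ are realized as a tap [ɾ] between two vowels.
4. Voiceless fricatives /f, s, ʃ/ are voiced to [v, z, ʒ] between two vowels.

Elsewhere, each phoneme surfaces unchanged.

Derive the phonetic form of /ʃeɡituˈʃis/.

/ʃ/ (word-initial) is in the target of rule 4 but the environment (between two vowels) is not met → [ʃ].
/e/ — between /ʃ/ and /ɡ/, in an unstressed syllable — surfaces as [ə] (rule 2).
/ɡ/ — between /e/ and /i/, before a front vowel — surfaces as [dʒ] (rule 1).
/i/ meets the environment for rule 2 (in an unstressed syllable) → [ə].
/t/ meets the environment for rule 3 (between two vowels) → [ɾ].
/u/ (between /t/ and /ʃ/): in an unstressed syllable, so rule 2 applies → [ə].
/ʃ/ — between /u/ and /i/, between two vowels — surfaces as [ʒ] (rule 4).
/i/ — between /ʃ/ and /s/; rule 2 does not apply here → [i].
/s/ — word-final; rule 4 does not apply here → [s].

[ʃədʒəɾəˈʒis]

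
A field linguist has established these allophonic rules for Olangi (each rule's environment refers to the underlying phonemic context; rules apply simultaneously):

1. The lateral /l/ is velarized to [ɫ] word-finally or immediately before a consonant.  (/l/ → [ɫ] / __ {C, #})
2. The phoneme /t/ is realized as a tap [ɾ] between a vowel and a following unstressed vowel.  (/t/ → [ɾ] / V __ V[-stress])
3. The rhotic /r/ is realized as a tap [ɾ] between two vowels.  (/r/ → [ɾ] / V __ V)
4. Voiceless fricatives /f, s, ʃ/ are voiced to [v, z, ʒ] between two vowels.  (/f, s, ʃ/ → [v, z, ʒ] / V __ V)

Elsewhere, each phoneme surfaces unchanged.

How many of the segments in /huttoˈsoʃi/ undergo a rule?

2

Segments that undergo a rule: /s/ → [z] (rule 4); /ʃ/ → [ʒ] (rule 4).
All other segments surface unchanged.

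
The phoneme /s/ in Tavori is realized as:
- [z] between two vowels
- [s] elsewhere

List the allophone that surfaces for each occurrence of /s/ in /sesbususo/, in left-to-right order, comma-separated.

[s], [s], [z], [z]

Occurrence 1 (position 1): no conditioning environment matches → elsewhere allophone [s].
Occurrence 2 (position 3): no conditioning environment matches → elsewhere allophone [s].
Occurrence 3 (position 6): between two vowels → [z].
Occurrence 4 (position 8): between two vowels → [z].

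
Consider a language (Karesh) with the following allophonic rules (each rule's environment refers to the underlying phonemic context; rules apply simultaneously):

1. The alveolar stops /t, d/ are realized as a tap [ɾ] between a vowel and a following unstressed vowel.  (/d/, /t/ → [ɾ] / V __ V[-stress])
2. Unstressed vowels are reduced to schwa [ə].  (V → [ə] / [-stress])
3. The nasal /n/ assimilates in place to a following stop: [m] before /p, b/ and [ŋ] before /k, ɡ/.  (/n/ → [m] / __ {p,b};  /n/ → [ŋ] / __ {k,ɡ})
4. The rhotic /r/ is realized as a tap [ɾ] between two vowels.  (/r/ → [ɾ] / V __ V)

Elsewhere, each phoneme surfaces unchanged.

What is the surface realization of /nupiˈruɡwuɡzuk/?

/n/ — word-initial; rule 3 does not apply here → [n].
/u/ — between /n/ and /p/, in an unstressed syllable — surfaces as [ə] (rule 2).
/p/ stays [p].
/i/ (between /p/ and /r/): in an unstressed syllable, so rule 2 applies → [ə].
Rule 4 applies to /r/ (between /i/ and /u/: between two vowels) → [ɾ].
/u/ (between /r/ and /ɡ/) is in the target of rule 2 but the environment (in an unstressed syllable) is not met → [u].
/ɡ/ (between /u/ and /w/): no rule targets it → [ɡ].
/w/ — not in any rule's target class → [w].
/u/ (between /w/ and /ɡ/) occurs in an unstressed syllable → [ə] by rule 2.
/ɡ/ (between /u/ and /z/): no rule targets it → [ɡ].
/z/ stays [z].
/u/ (between /z/ and /k/): in an unstressed syllable, so rule 2 applies → [ə].
/k/ stays [k].

[nəpəˈɾuɡwəɡzək]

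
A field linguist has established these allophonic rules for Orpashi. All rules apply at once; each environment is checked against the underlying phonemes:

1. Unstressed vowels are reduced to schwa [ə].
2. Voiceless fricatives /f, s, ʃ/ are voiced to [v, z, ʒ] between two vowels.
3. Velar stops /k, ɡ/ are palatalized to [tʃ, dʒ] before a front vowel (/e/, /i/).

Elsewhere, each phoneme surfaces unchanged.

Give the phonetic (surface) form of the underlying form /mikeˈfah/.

[mətʃəˈvah]

/m/ (word-initial): no rule targets it → [m].
/i/ (between /m/ and /k/) occurs in an unstressed syllable → [ə] by rule 1.
/k/ — between /i/ and /e/, before a front vowel — surfaces as [tʃ] (rule 3).
/e/ — between /k/ and /f/, in an unstressed syllable — surfaces as [ə] (rule 1).
Rule 2 applies to /f/ (between /e/ and /a/: between two vowels) → [v].
/a/ (between /f/ and /h/) is in the target of rule 1 but the environment (in an unstressed syllable) is not met → [a].
/h/ — not in any rule's target class → [h].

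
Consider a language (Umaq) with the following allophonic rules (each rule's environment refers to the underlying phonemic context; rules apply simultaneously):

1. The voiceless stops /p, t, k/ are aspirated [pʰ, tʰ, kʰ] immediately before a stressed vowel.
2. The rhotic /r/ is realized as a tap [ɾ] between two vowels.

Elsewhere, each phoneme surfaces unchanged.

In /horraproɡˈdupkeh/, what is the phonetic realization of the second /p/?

[p]

/p/ (between /u/ and /k/): rule 1 targets it, but not immediately before a stressed vowel → unchanged [p].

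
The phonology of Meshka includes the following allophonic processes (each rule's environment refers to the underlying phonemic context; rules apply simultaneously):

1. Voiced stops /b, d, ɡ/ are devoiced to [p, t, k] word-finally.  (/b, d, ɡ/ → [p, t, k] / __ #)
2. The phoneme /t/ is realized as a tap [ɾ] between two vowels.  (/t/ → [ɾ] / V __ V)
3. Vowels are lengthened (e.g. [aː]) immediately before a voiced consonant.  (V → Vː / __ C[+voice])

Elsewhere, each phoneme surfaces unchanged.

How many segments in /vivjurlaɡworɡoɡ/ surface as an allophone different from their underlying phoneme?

6

Segments that undergo a rule: /i/ → [iː] (rule 3); /u/ → [uː] (rule 3); /a/ → [aː] (rule 3); /o/ → [oː] (rule 3); /o/ → [oː] (rule 3); /ɡ/ → [k] (rule 1).
All other segments surface unchanged.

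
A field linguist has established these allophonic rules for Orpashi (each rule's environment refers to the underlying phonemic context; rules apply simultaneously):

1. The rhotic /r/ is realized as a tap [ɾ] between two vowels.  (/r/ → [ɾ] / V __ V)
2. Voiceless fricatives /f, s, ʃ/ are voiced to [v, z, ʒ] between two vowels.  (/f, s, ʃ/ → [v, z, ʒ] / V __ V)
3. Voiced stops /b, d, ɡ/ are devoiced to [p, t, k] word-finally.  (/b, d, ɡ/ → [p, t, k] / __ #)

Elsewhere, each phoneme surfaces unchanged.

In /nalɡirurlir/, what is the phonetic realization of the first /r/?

[ɾ]

Rule 1 applies to /r/ (between /i/ and /u/: between two vowels) → [ɾ].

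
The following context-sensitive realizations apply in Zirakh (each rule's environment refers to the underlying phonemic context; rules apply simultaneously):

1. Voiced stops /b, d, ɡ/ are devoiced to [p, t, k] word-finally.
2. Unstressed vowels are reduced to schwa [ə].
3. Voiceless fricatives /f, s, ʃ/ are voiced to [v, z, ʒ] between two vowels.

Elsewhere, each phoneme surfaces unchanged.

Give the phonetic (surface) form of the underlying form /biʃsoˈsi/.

[bəʃsəˈzi]

/b/ (word-initial) fails the environment for rule 1, so it stays [b].
/i/ (between /b/ and /ʃ/) occurs in an unstressed syllable → [ə] by rule 2.
/ʃ/ (between /i/ and /s/) fails the environment for rule 3, so it stays [ʃ].
/s/ (between /ʃ/ and /o/) is in the target of rule 3 but the environment (between two vowels) is not met → [s].
/o/ meets the environment for rule 2 (in an unstressed syllable) → [ə].
/s/ meets the environment for rule 3 (between two vowels) → [z].
/i/ (word-final) fails the environment for rule 2, so it stays [i].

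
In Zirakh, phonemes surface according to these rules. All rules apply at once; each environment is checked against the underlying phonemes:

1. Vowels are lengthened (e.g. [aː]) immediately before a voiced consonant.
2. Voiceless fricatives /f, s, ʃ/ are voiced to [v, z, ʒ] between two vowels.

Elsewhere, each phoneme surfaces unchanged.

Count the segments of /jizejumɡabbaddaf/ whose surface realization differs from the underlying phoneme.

5

Segments that undergo a rule: /i/ → [iː] (rule 1); /e/ → [eː] (rule 1); /u/ → [uː] (rule 1); /a/ → [aː] (rule 1); /a/ → [aː] (rule 1).
All other segments surface unchanged.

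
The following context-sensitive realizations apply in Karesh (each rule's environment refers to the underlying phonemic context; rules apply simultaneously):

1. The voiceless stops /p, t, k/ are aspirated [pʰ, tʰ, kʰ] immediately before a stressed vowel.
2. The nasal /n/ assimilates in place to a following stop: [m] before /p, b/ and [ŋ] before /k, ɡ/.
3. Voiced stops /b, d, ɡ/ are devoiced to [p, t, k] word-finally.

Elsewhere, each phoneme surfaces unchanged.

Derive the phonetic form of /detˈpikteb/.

[detˈpʰiktep]

/d/ — word-initial; rule 3 does not apply here → [d].
/e/ (between /d/ and /t/) is unaffected → [e].
/t/ (between /e/ and /p/) fails the environment for rule 1, so it stays [t].
/p/ — between /t/ and /i/, immediately before a stressed vowel — surfaces as [pʰ] (rule 1).
/i/ (between /p/ and /k/) is unaffected → [i].
/k/ (between /i/ and /t/) is in the target of rule 1 but the environment (immediately before a stressed vowel) is not met → [k].
/t/ — between /k/ and /e/; rule 1 does not apply here → [t].
/e/ — not in any rule's target class → [e].
/b/ (word-final): word-finally, so rule 3 applies → [p].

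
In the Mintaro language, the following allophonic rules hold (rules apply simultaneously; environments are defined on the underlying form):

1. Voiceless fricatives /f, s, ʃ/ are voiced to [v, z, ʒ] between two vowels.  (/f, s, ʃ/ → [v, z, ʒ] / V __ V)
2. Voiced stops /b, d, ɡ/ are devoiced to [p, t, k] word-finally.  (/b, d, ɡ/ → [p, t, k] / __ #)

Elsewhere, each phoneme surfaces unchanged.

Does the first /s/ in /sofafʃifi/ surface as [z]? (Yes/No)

/s/ (word-initial) fails the environment for rule 1, so it stays [s].
The actual realization is [s], not [z].

No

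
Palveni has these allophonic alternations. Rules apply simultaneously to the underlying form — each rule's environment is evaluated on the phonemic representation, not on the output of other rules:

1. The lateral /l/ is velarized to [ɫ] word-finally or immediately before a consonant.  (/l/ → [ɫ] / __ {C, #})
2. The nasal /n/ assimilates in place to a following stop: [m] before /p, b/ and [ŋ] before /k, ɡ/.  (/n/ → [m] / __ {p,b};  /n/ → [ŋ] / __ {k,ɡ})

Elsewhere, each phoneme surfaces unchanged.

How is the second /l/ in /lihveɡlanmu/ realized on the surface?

/l/ — between /ɡ/ and /a/; rule 1 does not apply here → [l].

[l]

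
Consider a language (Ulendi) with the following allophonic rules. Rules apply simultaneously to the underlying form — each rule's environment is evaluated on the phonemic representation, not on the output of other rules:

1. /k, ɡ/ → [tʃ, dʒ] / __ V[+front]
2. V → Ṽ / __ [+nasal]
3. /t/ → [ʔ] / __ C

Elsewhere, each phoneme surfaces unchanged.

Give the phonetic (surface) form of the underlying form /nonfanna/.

[nõnfãnna]

/n/ — not in any rule's target class → [n].
/o/ meets the environment for rule 2 (before a nasal consonant) → [õ].
/n/ — not in any rule's target class → [n].
/f/ stays [f].
/a/ (between /f/ and /n/): before a nasal consonant, so rule 2 applies → [ã].
/n/ (between /a/ and /n/): no rule targets it → [n].
/n/ stays [n].
/a/ (word-final) is in the target of rule 2 but the environment (before a nasal consonant) is not met → [a].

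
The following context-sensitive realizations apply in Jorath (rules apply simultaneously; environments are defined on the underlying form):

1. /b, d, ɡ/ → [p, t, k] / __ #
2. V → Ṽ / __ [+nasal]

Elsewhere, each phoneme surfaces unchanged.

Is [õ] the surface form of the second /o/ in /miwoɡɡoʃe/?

No

/o/ (between /ɡ/ and /ʃ/): rule 2 targets it, but not before a nasal consonant → unchanged [o].
The actual realization is [o], not [õ].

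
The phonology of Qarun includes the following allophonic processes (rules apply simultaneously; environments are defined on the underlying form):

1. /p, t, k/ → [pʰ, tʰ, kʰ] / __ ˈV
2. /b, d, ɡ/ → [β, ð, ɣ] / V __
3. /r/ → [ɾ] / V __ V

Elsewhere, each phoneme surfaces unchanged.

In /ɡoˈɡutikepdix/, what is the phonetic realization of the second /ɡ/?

[ɣ]

/ɡ/ meets the environment for rule 2 (immediately after a vowel) → [ɣ].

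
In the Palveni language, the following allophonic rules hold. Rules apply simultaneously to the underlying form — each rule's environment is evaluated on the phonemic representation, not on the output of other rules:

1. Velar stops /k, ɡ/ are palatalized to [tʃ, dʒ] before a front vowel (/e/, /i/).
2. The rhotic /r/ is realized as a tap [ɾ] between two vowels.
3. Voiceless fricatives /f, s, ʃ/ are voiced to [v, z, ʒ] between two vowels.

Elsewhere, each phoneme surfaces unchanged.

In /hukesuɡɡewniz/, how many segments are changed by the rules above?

3

Segments that undergo a rule: /k/ → [tʃ] (rule 1); /s/ → [z] (rule 3); /ɡ/ → [dʒ] (rule 1).
All other segments surface unchanged.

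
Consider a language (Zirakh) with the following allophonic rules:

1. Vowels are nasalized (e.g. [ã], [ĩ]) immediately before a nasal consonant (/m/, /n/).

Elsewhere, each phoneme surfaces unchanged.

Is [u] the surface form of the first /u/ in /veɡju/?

Yes

/u/ (word-final): rule 1 targets it, but not before a nasal consonant → unchanged [u].
The actual realization is [u], which matches [u].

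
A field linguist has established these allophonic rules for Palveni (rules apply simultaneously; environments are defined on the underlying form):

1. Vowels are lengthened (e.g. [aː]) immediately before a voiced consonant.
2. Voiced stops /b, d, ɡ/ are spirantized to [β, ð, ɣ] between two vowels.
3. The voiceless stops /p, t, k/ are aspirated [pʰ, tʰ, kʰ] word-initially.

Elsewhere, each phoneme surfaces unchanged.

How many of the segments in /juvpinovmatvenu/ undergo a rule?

4

Segments that undergo a rule: /u/ → [uː] (rule 1); /i/ → [iː] (rule 1); /o/ → [oː] (rule 1); /e/ → [eː] (rule 1).
All other segments surface unchanged.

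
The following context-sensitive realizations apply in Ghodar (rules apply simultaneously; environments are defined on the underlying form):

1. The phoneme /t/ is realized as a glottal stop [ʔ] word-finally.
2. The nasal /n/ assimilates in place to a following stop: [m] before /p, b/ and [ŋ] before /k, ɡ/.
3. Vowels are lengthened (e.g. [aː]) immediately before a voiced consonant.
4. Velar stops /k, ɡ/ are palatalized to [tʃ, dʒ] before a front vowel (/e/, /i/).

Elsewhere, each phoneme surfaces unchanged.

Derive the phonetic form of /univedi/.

[uːniːveːdi]

/u/ meets the environment for rule 3 (before a voiced consonant) → [uː].
/n/ (between /u/ and /i/) fails the environment for rule 2, so it stays [n].
/i/ — between /n/ and /v/, before a voiced consonant — surfaces as [iː] (rule 3).
/v/ — not in any rule's target class → [v].
/e/ (between /v/ and /d/): before a voiced consonant, so rule 3 applies → [eː].
/d/ — not in any rule's target class → [d].
/i/ (word-final) is in the target of rule 3 but the environment (before a voiced consonant) is not met → [i].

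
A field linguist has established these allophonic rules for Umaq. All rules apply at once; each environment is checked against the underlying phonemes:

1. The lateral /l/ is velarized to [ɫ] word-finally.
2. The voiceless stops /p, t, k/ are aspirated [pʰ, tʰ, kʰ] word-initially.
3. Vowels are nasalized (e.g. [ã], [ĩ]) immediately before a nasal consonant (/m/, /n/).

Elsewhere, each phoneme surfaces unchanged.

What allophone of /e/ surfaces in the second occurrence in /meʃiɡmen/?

[ẽ]

/e/ — between /m/ and /n/, before a nasal consonant — surfaces as [ẽ] (rule 3).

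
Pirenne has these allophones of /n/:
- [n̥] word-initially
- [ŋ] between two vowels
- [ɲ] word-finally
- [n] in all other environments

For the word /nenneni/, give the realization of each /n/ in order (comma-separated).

Occurrence 1 (position 1): word-initially → [n̥].
Occurrence 2 (position 3): no conditioning environment matches → elsewhere allophone [n].
Occurrence 3 (position 4): no conditioning environment matches → elsewhere allophone [n].
Occurrence 4 (position 6): between two vowels → [ŋ].

[n̥], [n], [n], [ŋ]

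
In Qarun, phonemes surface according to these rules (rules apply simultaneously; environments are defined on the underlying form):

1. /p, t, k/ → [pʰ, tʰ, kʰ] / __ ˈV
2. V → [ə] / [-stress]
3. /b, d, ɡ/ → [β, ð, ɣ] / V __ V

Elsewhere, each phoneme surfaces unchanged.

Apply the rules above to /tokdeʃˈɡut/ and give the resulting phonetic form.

/t/ — word-initial; rule 1 does not apply here → [t].
Rule 2 applies to /o/ (between /t/ and /k/: in an unstressed syllable) → [ə].
/k/ — between /o/ and /d/; rule 1 does not apply here → [k].
/d/ — between /k/ and /e/; rule 3 does not apply here → [d].
Rule 2 applies to /e/ (between /d/ and /ʃ/: in an unstressed syllable) → [ə].
/ɡ/ — between /ʃ/ and /u/; rule 3 does not apply here → [ɡ].
/u/ (between /ɡ/ and /t/) is in the target of rule 2 but the environment (in an unstressed syllable) is not met → [u].
/t/ (word-final): rule 1 targets it, but not immediately before a stressed vowel → unchanged [t].

[təkdəʃˈɡut]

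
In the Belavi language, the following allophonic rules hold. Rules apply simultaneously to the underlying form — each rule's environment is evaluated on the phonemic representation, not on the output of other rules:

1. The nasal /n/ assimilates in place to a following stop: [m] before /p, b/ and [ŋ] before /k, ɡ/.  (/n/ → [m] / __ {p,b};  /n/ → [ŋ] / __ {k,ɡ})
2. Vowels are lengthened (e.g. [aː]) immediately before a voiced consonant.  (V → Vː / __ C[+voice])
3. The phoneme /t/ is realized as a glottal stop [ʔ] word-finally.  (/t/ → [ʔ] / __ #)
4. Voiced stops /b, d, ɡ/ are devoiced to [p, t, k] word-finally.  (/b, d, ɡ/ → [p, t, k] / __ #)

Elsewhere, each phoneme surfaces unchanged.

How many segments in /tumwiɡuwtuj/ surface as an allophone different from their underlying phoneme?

4

Segments that undergo a rule: /u/ → [uː] (rule 2); /i/ → [iː] (rule 2); /u/ → [uː] (rule 2); /u/ → [uː] (rule 2).
All other segments surface unchanged.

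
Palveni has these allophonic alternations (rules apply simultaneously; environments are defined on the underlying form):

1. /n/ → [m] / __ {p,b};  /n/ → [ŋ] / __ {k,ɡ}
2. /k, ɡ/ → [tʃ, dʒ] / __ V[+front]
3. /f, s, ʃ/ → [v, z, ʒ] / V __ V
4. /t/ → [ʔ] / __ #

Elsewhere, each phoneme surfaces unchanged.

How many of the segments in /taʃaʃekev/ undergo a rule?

Segments that undergo a rule: /ʃ/ → [ʒ] (rule 3); /ʃ/ → [ʒ] (rule 3); /k/ → [tʃ] (rule 2).
All other segments surface unchanged.

3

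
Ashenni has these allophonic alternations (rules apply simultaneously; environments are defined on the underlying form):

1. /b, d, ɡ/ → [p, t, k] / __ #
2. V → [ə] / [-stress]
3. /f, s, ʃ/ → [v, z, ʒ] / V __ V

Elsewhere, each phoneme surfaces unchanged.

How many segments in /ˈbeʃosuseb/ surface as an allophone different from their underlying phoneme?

7

Segments that undergo a rule: /ʃ/ → [ʒ] (rule 3); /o/ → [ə] (rule 2); /s/ → [z] (rule 3); /u/ → [ə] (rule 2); /s/ → [z] (rule 3); /e/ → [ə] (rule 2); /b/ → [p] (rule 1).
All other segments surface unchanged.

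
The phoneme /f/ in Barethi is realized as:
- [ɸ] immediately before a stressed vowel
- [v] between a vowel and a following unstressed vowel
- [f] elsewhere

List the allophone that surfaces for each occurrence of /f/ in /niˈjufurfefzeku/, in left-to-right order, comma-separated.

[v], [f], [f]

Occurrence 1 (position 5): between a vowel and a following unstressed vowel → [v].
Occurrence 2 (position 8): no conditioning environment matches → elsewhere allophone [f].
Occurrence 3 (position 10): no conditioning environment matches → elsewhere allophone [f].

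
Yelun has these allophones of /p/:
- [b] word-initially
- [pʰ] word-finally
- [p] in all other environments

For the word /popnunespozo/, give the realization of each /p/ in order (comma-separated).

Occurrence 1 (position 1): word-initially → [b].
Occurrence 2 (position 3): no conditioning environment matches → elsewhere allophone [p].
Occurrence 3 (position 9): no conditioning environment matches → elsewhere allophone [p].

[b], [p], [p]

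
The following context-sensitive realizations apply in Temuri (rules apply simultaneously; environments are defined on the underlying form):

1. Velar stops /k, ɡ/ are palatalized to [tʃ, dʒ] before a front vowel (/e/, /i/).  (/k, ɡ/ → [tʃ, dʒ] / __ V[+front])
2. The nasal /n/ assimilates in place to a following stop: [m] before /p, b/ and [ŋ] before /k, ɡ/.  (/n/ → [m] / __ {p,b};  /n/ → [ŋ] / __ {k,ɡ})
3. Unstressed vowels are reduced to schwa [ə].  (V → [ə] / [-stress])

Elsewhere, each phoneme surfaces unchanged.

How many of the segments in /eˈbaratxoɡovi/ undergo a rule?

Segments that undergo a rule: /e/ → [ə] (rule 3); /a/ → [ə] (rule 3); /o/ → [ə] (rule 3); /o/ → [ə] (rule 3); /i/ → [ə] (rule 3).
All other segments surface unchanged.

5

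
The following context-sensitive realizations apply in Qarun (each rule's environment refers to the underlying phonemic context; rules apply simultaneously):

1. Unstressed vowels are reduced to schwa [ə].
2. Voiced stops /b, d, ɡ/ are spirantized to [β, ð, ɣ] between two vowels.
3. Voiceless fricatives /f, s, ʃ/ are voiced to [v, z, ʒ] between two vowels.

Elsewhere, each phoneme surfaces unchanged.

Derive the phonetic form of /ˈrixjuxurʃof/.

[ˈrixjəxərʃəf]

/r/ stays [r].
/i/ — between /r/ and /x/; rule 1 does not apply here → [i].
/x/ stays [x].
/j/ (between /x/ and /u/): no rule targets it → [j].
Rule 1 applies to /u/ (between /j/ and /x/: in an unstressed syllable) → [ə].
/x/ (between /u/ and /u/): no rule targets it → [x].
Rule 1 applies to /u/ (between /x/ and /r/: in an unstressed syllable) → [ə].
/r/ — not in any rule's target class → [r].
/ʃ/ — between /r/ and /o/; rule 3 does not apply here → [ʃ].
Rule 1 applies to /o/ (between /ʃ/ and /f/: in an unstressed syllable) → [ə].
/f/ — word-final; rule 3 does not apply here → [f].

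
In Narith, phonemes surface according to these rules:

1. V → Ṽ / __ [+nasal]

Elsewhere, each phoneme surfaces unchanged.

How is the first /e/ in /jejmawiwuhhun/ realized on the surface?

/e/ (between /j/ and /j/): rule 1 targets it, but not before a nasal consonant → unchanged [e].

[e]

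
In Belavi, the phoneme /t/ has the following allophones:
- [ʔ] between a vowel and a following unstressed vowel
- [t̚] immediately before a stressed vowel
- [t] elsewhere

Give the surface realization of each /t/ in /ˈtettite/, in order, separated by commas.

[t̚], [t], [t], [ʔ]

Occurrence 1 (position 1): immediately before a stressed vowel → [t̚].
Occurrence 2 (position 3): no conditioning environment matches → elsewhere allophone [t].
Occurrence 3 (position 4): no conditioning environment matches → elsewhere allophone [t].
Occurrence 4 (position 6): between a vowel and a following unstressed vowel → [ʔ].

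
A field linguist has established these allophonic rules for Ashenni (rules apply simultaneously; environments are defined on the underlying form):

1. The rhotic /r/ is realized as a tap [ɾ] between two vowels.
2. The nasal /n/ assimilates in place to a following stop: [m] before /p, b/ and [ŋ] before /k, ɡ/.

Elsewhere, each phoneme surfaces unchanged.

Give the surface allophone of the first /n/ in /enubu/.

[n]

/n/ (between /e/ and /u/) is in the target of rule 2 but the environment (before a labial or velar stop) is not met → [n].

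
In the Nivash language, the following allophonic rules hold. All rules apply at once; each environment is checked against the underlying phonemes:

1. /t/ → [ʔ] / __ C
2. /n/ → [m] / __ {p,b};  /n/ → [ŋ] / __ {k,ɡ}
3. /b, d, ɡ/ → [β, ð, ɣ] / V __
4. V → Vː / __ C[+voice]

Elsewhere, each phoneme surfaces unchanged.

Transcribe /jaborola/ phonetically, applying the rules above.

/a/ (between /j/ and /b/) occurs before a voiced consonant → [aː] by rule 4.
/b/ meets the environment for rule 3 (immediately after a vowel) → [β].
/o/ meets the environment for rule 4 (before a voiced consonant) → [oː].
/o/ (between /r/ and /l/): before a voiced consonant, so rule 4 applies → [oː].
/a/ (word-final): rule 4 targets it, but not before a voiced consonant → unchanged [a].

[jaːβoːroːla]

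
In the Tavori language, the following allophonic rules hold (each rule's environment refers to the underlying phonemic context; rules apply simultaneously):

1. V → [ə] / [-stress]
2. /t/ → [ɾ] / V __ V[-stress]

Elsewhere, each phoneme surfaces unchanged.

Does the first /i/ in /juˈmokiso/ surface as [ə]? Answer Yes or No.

Yes

/i/ (between /k/ and /s/): in an unstressed syllable, so rule 1 applies → [ə].
The actual realization is [ə], which matches [ə].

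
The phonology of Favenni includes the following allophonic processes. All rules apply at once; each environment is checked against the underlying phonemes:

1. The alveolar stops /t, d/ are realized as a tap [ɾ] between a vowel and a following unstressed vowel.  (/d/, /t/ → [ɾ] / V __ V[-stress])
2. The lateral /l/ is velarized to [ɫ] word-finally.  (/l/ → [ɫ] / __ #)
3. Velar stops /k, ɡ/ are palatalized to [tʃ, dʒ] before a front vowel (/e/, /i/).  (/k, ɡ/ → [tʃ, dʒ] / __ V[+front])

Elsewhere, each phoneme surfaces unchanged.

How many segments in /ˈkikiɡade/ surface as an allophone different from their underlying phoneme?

Segments that undergo a rule: /k/ → [tʃ] (rule 3); /k/ → [tʃ] (rule 3); /d/ → [ɾ] (rule 1).
All other segments surface unchanged.

3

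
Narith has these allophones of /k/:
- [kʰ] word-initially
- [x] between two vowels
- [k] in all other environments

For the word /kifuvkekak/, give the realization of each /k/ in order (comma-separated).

[kʰ], [k], [x], [k]

Occurrence 1 (position 1): word-initially → [kʰ].
Occurrence 2 (position 6): no conditioning environment matches → elsewhere allophone [k].
Occurrence 3 (position 8): between two vowels → [x].
Occurrence 4 (position 10): no conditioning environment matches → elsewhere allophone [k].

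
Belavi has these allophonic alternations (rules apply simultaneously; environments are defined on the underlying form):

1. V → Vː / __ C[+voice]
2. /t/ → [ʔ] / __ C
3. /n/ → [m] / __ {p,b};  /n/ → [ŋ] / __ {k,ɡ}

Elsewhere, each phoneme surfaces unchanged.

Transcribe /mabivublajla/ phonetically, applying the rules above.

/a/ (between /m/ and /b/) occurs before a voiced consonant → [aː] by rule 1.
Rule 1 applies to /i/ (between /b/ and /v/: before a voiced consonant) → [iː].
Rule 1 applies to /u/ (between /v/ and /b/: before a voiced consonant) → [uː].
/a/ (between /l/ and /j/): before a voiced consonant, so rule 1 applies → [aː].
/a/ — word-final; rule 1 does not apply here → [a].

[maːbiːvuːblaːjla]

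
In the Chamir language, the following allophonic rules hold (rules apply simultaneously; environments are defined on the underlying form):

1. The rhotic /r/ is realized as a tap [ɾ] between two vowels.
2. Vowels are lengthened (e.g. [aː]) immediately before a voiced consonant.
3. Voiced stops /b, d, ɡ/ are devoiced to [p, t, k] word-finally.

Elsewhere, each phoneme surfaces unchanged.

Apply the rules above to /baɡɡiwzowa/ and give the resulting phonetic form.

[baːɡɡiːwzoːwa]

/b/ (word-initial) fails the environment for rule 3, so it stays [b].
/a/ (between /b/ and /ɡ/) occurs before a voiced consonant → [aː] by rule 2.
/ɡ/ (between /a/ and /ɡ/) fails the environment for rule 3, so it stays [ɡ].
/ɡ/ (between /ɡ/ and /i/) fails the environment for rule 3, so it stays [ɡ].
Rule 2 applies to /i/ (between /ɡ/ and /w/: before a voiced consonant) → [iː].
/w/ (between /i/ and /z/): no rule targets it → [w].
/z/ (between /w/ and /o/) is unaffected → [z].
/o/ meets the environment for rule 2 (before a voiced consonant) → [oː].
/w/ stays [w].
/a/ (word-final) is in the target of rule 2 but the environment (before a voiced consonant) is not met → [a].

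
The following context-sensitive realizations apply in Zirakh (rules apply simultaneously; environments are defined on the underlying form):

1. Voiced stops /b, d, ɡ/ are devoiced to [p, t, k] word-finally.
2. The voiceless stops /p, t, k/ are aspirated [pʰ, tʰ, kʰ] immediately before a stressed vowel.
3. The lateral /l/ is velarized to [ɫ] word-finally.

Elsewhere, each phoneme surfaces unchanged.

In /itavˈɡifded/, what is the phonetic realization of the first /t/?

/t/ (between /i/ and /a/): rule 2 targets it, but not immediately before a stressed vowel → unchanged [t].

[t]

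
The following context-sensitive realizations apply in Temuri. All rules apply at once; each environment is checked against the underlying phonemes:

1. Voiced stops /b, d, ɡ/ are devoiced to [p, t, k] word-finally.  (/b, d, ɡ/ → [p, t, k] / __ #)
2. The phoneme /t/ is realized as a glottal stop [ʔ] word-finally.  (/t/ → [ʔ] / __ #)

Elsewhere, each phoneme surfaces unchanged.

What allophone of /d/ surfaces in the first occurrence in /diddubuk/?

/d/ (word-initial) fails the environment for rule 1, so it stays [d].

[d]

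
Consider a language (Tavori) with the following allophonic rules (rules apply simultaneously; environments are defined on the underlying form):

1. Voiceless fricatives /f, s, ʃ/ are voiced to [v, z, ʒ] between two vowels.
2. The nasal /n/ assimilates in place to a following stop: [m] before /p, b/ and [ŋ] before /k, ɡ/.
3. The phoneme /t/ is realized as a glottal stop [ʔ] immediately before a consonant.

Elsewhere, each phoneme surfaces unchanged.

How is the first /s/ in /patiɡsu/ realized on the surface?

/s/ — between /ɡ/ and /u/; rule 1 does not apply here → [s].

[s]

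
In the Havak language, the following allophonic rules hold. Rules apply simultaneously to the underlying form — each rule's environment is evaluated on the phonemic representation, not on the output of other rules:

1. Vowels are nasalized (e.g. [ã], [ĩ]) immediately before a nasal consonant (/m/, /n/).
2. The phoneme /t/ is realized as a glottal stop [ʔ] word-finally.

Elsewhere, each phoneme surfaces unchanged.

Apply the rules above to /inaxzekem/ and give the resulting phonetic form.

[ĩnaxzekẽm]

/i/ (word-initial) occurs before a nasal consonant → [ĩ] by rule 1.
/n/ stays [n].
/a/ (between /n/ and /x/) is in the target of rule 1 but the environment (before a nasal consonant) is not met → [a].
/x/ stays [x].
/z/ stays [z].
/e/ (between /z/ and /k/): rule 1 targets it, but not before a nasal consonant → unchanged [e].
/k/ stays [k].
/e/ (between /k/ and /m/) occurs before a nasal consonant → [ẽ] by rule 1.
/m/ (word-final) is unaffected → [m].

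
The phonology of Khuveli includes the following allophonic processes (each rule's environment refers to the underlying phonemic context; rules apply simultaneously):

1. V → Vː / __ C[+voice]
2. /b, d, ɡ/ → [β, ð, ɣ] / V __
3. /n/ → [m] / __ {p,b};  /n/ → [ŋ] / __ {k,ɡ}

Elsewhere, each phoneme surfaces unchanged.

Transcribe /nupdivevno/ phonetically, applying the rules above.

/n/ (word-initial) fails the environment for rule 3, so it stays [n].
/u/ (between /n/ and /p/) fails the environment for rule 1, so it stays [u].
/p/ (between /u/ and /d/): no rule targets it → [p].
/d/ (between /p/ and /i/): rule 2 targets it, but not immediately after a vowel → unchanged [d].
/i/ — between /d/ and /v/, before a voiced consonant — surfaces as [iː] (rule 1).
/v/ stays [v].
/e/ (between /v/ and /v/) occurs before a voiced consonant → [eː] by rule 1.
/v/ — not in any rule's target class → [v].
/n/ (between /v/ and /o/) is in the target of rule 3 but the environment (before a labial or velar stop) is not met → [n].
/o/ (word-final): rule 1 targets it, but not before a voiced consonant → unchanged [o].

[nupdiːveːvno]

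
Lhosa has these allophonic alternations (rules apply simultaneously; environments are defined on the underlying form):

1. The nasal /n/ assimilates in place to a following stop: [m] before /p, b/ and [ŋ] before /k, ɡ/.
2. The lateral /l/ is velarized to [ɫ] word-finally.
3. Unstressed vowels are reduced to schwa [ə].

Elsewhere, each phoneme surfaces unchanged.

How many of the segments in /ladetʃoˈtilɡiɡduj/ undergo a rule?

5

Segments that undergo a rule: /a/ → [ə] (rule 3); /e/ → [ə] (rule 3); /o/ → [ə] (rule 3); /i/ → [ə] (rule 3); /u/ → [ə] (rule 3).
All other segments surface unchanged.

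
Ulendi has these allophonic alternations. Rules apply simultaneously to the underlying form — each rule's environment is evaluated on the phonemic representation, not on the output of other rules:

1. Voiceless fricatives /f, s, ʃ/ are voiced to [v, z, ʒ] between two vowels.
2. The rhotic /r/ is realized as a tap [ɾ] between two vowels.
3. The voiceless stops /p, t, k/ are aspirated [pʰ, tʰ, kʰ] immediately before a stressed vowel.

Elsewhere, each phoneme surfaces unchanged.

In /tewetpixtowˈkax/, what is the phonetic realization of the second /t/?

/t/ (between /e/ and /p/) fails the environment for rule 3, so it stays [t].

[t]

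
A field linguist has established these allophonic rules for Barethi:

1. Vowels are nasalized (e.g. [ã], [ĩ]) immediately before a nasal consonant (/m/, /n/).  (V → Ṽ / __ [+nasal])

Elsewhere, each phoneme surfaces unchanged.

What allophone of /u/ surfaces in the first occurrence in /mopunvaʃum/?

/u/ (between /p/ and /n/) occurs before a nasal consonant → [ũ] by rule 1.

[ũ]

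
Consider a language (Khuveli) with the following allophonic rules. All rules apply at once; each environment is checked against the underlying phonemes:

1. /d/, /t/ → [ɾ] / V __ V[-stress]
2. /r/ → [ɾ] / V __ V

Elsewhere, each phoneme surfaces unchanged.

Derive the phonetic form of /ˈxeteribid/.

[ˈxeɾeɾibid]

/x/ — not in any rule's target class → [x].
/e/ (between /x/ and /t/): no rule targets it → [e].
Rule 1 applies to /t/ (between /e/ and /e/: between a vowel and a following unstressed vowel) → [ɾ].
/e/ (between /t/ and /r/) is unaffected → [e].
/r/ — between /e/ and /i/, between two vowels — surfaces as [ɾ] (rule 2).
/i/ stays [i].
/b/ — not in any rule's target class → [b].
/i/ — not in any rule's target class → [i].
/d/ (word-final) is in the target of rule 1 but the environment (between a vowel and a following unstressed vowel) is not met → [d].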